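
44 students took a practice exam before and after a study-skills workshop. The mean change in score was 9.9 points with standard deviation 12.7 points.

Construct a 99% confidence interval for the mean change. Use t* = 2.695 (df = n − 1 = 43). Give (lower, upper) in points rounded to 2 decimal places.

(4.74, 15.06)

Paired design: SE = s_d/√n = 12.7/√44 = 1.9146.
t* = 2.695; margin of error = 2.695 × 1.9146 = 5.1598.
9.9 ± 5.1598 → (4.74, 15.06).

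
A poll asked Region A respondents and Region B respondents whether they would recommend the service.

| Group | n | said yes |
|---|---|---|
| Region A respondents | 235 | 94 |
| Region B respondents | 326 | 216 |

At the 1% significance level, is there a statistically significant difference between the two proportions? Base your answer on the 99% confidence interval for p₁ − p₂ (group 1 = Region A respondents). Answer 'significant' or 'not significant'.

p̂₁ = 94/235 = 0.4000 and p̂₂ = 216/326 = 0.6626.
SE₁ = √(p̂₁(1−p̂₁)/n₁) = √(0.4000·0.6000/235) = 0.03196; SE₂ = √(0.6626·0.3374/326) = 0.02619.
Independent samples: SE of the difference = √(SE₁² + SE₂²) = √(0.0010214416 + 0.0006859161) = 0.04132.
z* for 99% confidence is 2.576, so the margin of error is 2.576 × 0.04132 = 0.10644.
Point estimate p̂₁ − p̂₂ = 0.4000 − 0.6626 = -0.2626.
-0.2626 ± 0.10644 → (-0.36904, -0.15616).
The interval (-0.36904, -0.15616) does not contain 0, so the difference is significant.

significant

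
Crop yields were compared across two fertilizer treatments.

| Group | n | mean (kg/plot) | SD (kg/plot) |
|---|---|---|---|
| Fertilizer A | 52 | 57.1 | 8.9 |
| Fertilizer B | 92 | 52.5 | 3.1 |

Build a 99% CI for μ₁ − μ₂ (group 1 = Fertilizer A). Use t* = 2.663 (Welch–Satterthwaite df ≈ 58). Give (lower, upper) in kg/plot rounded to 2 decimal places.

(1.20, 8.00)

Per-group SEs: s₁/√n₁ = 8.9/√52 = 1.2342, s₂/√n₂ = 3.1/√92 = 0.3232.
Unpooled SE of the difference: √(1.52324964 + 0.10445824) = 1.2758.
Margin of error = t* · SE = 2.663 × 1.2758 = 3.3975.
x̄₁ − x̄₂ = 57.1 − 52.5 = 4.6000.
CI: 4.6000 ± 3.3975 = (1.20, 8.00).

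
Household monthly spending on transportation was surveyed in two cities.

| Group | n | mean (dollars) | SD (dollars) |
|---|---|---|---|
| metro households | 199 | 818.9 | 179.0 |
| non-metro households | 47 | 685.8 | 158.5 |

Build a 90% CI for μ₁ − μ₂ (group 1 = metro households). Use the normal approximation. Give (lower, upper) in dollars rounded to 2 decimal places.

(89.72, 176.48)

Standard errors of each mean: 179.0/√199 = 12.6890 and 158.5/√47 = 23.1196.
SE(x̄₁ − x̄₂) = √(12.6890² + 23.1196²) = 26.3728 for independent samples with unequal variances.
With z* = 1.645, the margin is 1.645 × 26.3728 = 43.3833.
x̄₁ − x̄₂ = 818.9 − 685.8 = 133.1000; the interval is 133.1000 ± 43.3833 = (89.72, 176.48).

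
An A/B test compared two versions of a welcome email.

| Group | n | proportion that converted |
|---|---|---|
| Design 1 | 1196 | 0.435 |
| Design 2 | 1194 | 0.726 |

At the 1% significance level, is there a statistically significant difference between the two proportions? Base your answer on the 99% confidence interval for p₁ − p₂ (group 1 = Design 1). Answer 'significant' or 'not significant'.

significant

The two standard errors are √(0.4350×0.5650/1196) = 0.01434 and √(0.7260×0.2740/1194) = 0.01291.
Because the samples are independent, SE_diff = √(0.01434² + 0.01291²) = 0.01930.
Using z* = 2.576 for 99%, ME = 2.576 × 0.01930 = 0.04972.
p̂₁ − p̂₂ = -0.2910; interval -0.2910 ± 0.04972 gives (-0.34072, -0.24128).
The interval (-0.34072, -0.24128) does not contain 0, so the difference is significant.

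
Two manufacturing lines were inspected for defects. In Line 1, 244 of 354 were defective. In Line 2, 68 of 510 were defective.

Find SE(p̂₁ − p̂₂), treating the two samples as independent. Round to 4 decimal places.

Sample proportions: 244/354 = 0.6893, 68/510 = 0.1333.
Each SE is √(p̂(1−p̂)/n): √(0.6893·0.3107/354) = 0.02460 and √(0.1333·0.8667/510) = 0.01505.
SE(p̂₁ − p̂₂) = √(SE₁² + SE₂²) = √(0.00060516 + 0.0002265025) = 0.02884, since the two samples are independent.

0.0288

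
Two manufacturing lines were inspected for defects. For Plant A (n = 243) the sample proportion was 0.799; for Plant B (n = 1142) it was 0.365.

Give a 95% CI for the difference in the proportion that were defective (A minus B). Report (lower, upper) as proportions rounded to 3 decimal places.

(0.376, 0.492)

Each SE is √(p̂(1−p̂)/n): √(0.7990·0.2010/243) = 0.02571 and √(0.3650·0.6350/1142) = 0.01425.
SE(p̂₁ − p̂₂) = √(SE₁² + SE₂²) = √(0.0006610041 + 0.0002030625) = 0.02940, since the two samples are independent.
At 95% confidence z* = 1.960; margin = 1.960 × 0.02940 = 0.05762.
The difference is 0.7990 − 0.3650 = 0.4340, so the interval is 0.4340 ± 0.05762 = (0.376, 0.492).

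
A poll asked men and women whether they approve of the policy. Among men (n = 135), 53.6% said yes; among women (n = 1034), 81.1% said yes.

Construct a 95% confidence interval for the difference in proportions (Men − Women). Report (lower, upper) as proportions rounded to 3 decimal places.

Each SE is √(p̂(1−p̂)/n): √(0.5360·0.4640/135) = 0.04292 and √(0.8110·0.1890/1034) = 0.01218.
SE(p̂₁ − p̂₂) = √(SE₁² + SE₂²) = √(0.0018421264 + 0.0001483524) = 0.04461, since the two samples are independent.
At 95% confidence z* = 1.960; margin = 1.960 × 0.04461 = 0.08744.
The difference is 0.5360 − 0.8110 = -0.2750, so the interval is -0.2750 ± 0.08744 = (-0.362, -0.188).

(-0.362, -0.188)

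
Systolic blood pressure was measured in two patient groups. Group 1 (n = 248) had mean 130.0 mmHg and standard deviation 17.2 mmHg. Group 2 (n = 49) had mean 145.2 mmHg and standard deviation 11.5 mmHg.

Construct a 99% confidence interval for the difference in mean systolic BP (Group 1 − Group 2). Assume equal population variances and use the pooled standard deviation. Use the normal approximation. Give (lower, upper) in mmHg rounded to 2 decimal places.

Pooled variance s_p² = [247·17.2² + 48·11.5²] / (248+49−2) = 269.2220, so s_p = 16.4080.
SE_diff = s_p·√(1/n₁ + 1/n₂) = 16.4080·√(1/248 + 1/49) = 2.5651.
z* = 2.576; margin = 2.576 × 2.5651 = 6.6077.
Difference = 130.0 − 145.2 = -15.2000.
-15.2000 ± 6.6077 → (-21.81, -8.59).

(-21.81, -8.59)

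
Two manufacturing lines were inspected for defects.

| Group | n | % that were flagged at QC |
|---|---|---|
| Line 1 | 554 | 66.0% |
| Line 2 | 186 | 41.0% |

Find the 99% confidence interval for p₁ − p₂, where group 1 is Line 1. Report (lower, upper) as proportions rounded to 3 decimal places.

(0.144, 0.356)

The two standard errors are √(0.6600×0.3400/554) = 0.02013 and √(0.4100×0.5900/186) = 0.03606.
Because the samples are independent, SE_diff = √(0.02013² + 0.03606²) = 0.04130.
Using z* = 2.576 for 99%, ME = 2.576 × 0.04130 = 0.10639.
p̂₁ − p̂₂ = 0.2500; interval 0.2500 ± 0.10639 gives (0.144, 0.356).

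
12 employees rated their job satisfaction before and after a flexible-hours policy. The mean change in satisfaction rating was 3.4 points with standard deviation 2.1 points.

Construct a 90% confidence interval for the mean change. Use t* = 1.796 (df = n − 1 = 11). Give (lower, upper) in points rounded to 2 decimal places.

(2.31, 4.49)

This is a matched-pairs design, so SE = s_d/√n = 2.1/√12 = 0.6062.
Margin = 1.796 × 0.6062 = 1.0887; the interval is 3.4 ± 1.0887 = (2.31, 4.49).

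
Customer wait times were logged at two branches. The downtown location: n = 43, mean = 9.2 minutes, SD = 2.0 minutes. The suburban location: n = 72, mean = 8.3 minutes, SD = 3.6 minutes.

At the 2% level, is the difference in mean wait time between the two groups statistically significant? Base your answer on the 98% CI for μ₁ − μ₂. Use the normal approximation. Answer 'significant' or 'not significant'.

not significant

Per-group SEs: s₁/√n₁ = 2.0/√43 = 0.3050, s₂/√n₂ = 3.6/√72 = 0.4243.
Unpooled SE of the difference: √(0.093025 + 0.18003049) = 0.5225.
Margin of error = z* · SE = 2.326 × 0.5225 = 1.2153.
x̄₁ − x̄₂ = 9.2 − 8.3 = 0.9000.
CI: 0.9000 ± 1.2153 = (-0.3153, 2.1153).
The interval (-0.3153, 2.1153) contains 0, so the difference is not significant.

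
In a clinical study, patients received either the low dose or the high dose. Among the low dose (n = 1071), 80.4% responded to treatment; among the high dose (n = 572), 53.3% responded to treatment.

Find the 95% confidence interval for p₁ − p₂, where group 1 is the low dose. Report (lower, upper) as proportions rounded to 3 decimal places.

(0.224, 0.318)

The two standard errors are √(0.8040×0.1960/1071) = 0.01213 and √(0.5330×0.4670/572) = 0.02086.
Because the samples are independent, SE_diff = √(0.01213² + 0.02086²) = 0.02413.
Using z* = 1.960 for 95%, ME = 1.960 × 0.02413 = 0.04729.
p̂₁ − p̂₂ = 0.2710; interval 0.2710 ± 0.04729 gives (0.224, 0.318).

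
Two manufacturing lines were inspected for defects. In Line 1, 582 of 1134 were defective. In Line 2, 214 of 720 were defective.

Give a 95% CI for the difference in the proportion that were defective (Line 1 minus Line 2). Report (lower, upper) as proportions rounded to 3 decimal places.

p̂₁ = 582/1134 = 0.5132 and p̂₂ = 214/720 = 0.2972.
SE₁ = √(p̂₁(1−p̂₁)/n₁) = √(0.5132·0.4868/1134) = 0.01484; SE₂ = √(0.2972·0.7028/720) = 0.01703.
Independent samples: SE of the difference = √(SE₁² + SE₂²) = √(0.0002202256 + 0.0002900209) = 0.02259.
z* for 95% confidence is 1.960, so the margin of error is 1.960 × 0.02259 = 0.04428.
Point estimate p̂₁ − p̂₂ = 0.5132 − 0.2972 = 0.2160.
0.2160 ± 0.04428 → (0.172, 0.260).

(0.172, 0.260)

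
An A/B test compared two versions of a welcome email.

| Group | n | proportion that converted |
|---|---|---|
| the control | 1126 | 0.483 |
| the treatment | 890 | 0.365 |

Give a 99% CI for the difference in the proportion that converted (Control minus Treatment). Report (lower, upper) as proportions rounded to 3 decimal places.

(0.061, 0.175)

SE₁ = √(p̂₁(1−p̂₁)/n₁) = √(0.4830·0.5170/1126) = 0.01489; SE₂ = √(0.3650·0.6350/890) = 0.01614.
Independent samples: SE of the difference = √(SE₁² + SE₂²) = √(0.0002217121 + 0.0002604996) = 0.02196.
z* for 99% confidence is 2.576, so the margin of error is 2.576 × 0.02196 = 0.05657.
Point estimate p̂₁ − p̂₂ = 0.4830 − 0.3650 = 0.1180.
0.1180 ± 0.05657 → (0.061, 0.175).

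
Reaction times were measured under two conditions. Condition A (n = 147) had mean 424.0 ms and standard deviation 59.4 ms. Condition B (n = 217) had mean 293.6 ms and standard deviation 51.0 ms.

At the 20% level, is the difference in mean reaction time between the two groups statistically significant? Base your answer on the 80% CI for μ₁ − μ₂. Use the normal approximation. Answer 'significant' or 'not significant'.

significant

SE₁ = s₁/√n₁ = 59.4/√147 = 4.8992; SE₂ = 51.0/√217 = 3.4621.
Independent samples, unequal variances: SE_diff = √(SE₁² + SE₂²) = √(24.00216064 + 11.98613641) = 5.9990.
z* = 1.282, so margin of error = 1.282 × 5.9990 = 7.6907.
Difference in means = 424.0 − 293.6 = 130.4000.
130.4000 ± 7.6907 → (122.7093, 138.0907).
The interval (122.7093, 138.0907) does not contain 0, so the difference is significant.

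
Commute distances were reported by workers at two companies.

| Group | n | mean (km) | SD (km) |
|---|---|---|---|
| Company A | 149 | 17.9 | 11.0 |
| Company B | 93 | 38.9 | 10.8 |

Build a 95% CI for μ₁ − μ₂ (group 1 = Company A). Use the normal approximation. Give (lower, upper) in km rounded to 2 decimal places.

Standard errors of each mean: 11.0/√149 = 0.9012 and 10.8/√93 = 1.1199.
SE(x̄₁ − x̄₂) = √(0.9012² + 1.1199²) = 1.4375 for independent samples with unequal variances.
With z* = 1.960, the margin is 1.960 × 1.4375 = 2.8175.
x̄₁ − x̄₂ = 17.9 − 38.9 = -21.0000; the interval is -21.0000 ± 2.8175 = (-23.82, -18.18).

(-23.82, -18.18)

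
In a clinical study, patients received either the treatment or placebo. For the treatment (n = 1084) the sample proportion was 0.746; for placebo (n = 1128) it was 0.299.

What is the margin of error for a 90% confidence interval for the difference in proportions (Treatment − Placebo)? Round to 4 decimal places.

The two standard errors are √(0.7460×0.2540/1084) = 0.01322 and √(0.2990×0.7010/1128) = 0.01363.
Because the samples are independent, SE_diff = √(0.01322² + 0.01363²) = 0.01899.
Using z* = 1.645 for 90%, ME = 1.645 × 0.01899 = 0.03124.

0.0312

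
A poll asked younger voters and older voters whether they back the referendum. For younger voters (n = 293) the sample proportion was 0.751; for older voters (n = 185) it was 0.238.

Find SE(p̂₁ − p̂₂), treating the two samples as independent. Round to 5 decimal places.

0.04023

Each SE is √(p̂(1−p̂)/n): √(0.7510·0.2490/293) = 0.02526 and √(0.2380·0.7620/185) = 0.03131.
SE(p̂₁ − p̂₂) = √(SE₁² + SE₂²) = √(0.0006380676 + 0.0009803161) = 0.04023, since the two samples are independent.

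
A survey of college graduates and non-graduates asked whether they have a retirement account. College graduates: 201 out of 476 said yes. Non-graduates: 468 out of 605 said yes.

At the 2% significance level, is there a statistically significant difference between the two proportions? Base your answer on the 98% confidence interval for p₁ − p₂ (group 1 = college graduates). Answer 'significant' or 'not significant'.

significant

Sample proportions: 201/476 = 0.4223, 468/605 = 0.7736.
Each SE is √(p̂(1−p̂)/n): √(0.4223·0.5777/476) = 0.02264 and √(0.7736·0.2264/605) = 0.01701.
SE(p̂₁ − p̂₂) = √(SE₁² + SE₂²) = √(0.0005125696 + 0.0002893401) = 0.02832, since the two samples are independent.
At 98% confidence z* = 2.326; margin = 2.326 × 0.02832 = 0.06587.
The difference is 0.4223 − 0.7736 = -0.3513, so the interval is -0.3513 ± 0.06587 = (-0.41717, -0.28543).
The interval (-0.41717, -0.28543) does not contain 0, so the difference is significant.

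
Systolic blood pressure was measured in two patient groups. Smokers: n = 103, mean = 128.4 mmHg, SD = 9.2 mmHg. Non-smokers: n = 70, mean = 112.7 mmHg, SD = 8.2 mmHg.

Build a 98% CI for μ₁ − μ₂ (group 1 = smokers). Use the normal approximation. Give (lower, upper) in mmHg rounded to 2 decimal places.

(12.59, 18.81)

Standard errors of each mean: 9.2/√103 = 0.9065 and 8.2/√70 = 0.9801.
SE(x̄₁ − x̄₂) = √(0.9065² + 0.9801²) = 1.3350 for independent samples with unequal variances.
With z* = 2.326, the margin is 2.326 × 1.3350 = 3.1052.
x̄₁ − x̄₂ = 128.4 − 112.7 = 15.7000; the interval is 15.7000 ± 3.1052 = (12.59, 18.81).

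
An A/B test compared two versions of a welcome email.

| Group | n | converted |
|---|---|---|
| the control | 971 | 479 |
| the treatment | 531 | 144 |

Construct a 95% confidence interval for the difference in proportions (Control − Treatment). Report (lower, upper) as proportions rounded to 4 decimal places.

Sample proportions: 479/971 = 0.4933, 144/531 = 0.2712.
Each SE is √(p̂(1−p̂)/n): √(0.4933·0.5067/971) = 0.01604 and √(0.2712·0.7288/531) = 0.01929.
SE(p̂₁ − p̂₂) = √(SE₁² + SE₂²) = √(0.0002572816 + 0.0003721041) = 0.02509, since the two samples are independent.
At 95% confidence z* = 1.960; margin = 1.960 × 0.02509 = 0.04918.
The difference is 0.4933 − 0.2712 = 0.2221, so the interval is 0.2221 ± 0.04918 = (0.1729, 0.2713).

(0.1729, 0.2713)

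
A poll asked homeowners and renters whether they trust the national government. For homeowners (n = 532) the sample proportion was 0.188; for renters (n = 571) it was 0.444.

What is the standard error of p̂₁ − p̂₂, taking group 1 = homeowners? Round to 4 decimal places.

SE₁ = √(p̂₁(1−p̂₁)/n₁) = √(0.1880·0.8120/532) = 0.01694; SE₂ = √(0.4440·0.5560/571) = 0.02079.
Independent samples: SE of the difference = √(SE₁² + SE₂²) = √(0.0002869636 + 0.0004322241) = 0.02682.

0.0268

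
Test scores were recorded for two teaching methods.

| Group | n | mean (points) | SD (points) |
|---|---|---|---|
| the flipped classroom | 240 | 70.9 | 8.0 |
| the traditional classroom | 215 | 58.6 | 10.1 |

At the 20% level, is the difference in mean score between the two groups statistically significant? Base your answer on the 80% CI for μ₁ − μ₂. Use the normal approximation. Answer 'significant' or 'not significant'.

SE₁ = s₁/√n₁ = 8.0/√240 = 0.5164; SE₂ = 10.1/√215 = 0.6888.
Independent samples, unequal variances: SE_diff = √(SE₁² + SE₂²) = √(0.26666896 + 0.47444544) = 0.8609.
z* = 1.282, so margin of error = 1.282 × 0.8609 = 1.1037.
Difference in means = 70.9 − 58.6 = 12.3000.
12.3000 ± 1.1037 → (11.1963, 13.4037).
The interval (11.1963, 13.4037) does not contain 0, so the difference is significant.

significant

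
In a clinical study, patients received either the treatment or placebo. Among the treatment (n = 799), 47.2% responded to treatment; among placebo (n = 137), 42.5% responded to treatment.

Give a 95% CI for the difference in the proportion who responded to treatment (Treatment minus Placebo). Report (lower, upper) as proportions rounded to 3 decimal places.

(-0.043, 0.137)

SE₁ = √(p̂₁(1−p̂₁)/n₁) = √(0.4720·0.5280/799) = 0.01766; SE₂ = √(0.4250·0.5750/137) = 0.04223.
Independent samples: SE of the difference = √(SE₁² + SE₂²) = √(0.0003118756 + 0.0017833729) = 0.04577.
z* for 95% confidence is 1.960, so the margin of error is 1.960 × 0.04577 = 0.08971.
Point estimate p̂₁ − p̂₂ = 0.4720 − 0.4250 = 0.0470.
0.0470 ± 0.08971 → (-0.043, 0.137).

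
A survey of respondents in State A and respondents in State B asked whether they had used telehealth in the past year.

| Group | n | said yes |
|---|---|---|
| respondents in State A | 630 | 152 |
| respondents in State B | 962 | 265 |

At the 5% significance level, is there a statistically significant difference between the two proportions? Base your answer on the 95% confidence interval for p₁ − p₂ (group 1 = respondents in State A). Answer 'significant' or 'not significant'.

not significant

p̂₁ = 152/630 = 0.2413 and p̂₂ = 265/962 = 0.2755.
SE₁ = √(p̂₁(1−p̂₁)/n₁) = √(0.2413·0.7587/630) = 0.01705; SE₂ = √(0.2755·0.7245/962) = 0.01440.
Independent samples: SE of the difference = √(SE₁² + SE₂²) = √(0.0002907025 + 0.00020736) = 0.02232.
z* for 95% confidence is 1.960, so the margin of error is 1.960 × 0.02232 = 0.04375.
Point estimate p̂₁ − p̂₂ = 0.2413 − 0.2755 = -0.0342.
-0.0342 ± 0.04375 → (-0.07795, 0.00955).
The interval (-0.07795, 0.00955) contains 0, so the difference is not significant.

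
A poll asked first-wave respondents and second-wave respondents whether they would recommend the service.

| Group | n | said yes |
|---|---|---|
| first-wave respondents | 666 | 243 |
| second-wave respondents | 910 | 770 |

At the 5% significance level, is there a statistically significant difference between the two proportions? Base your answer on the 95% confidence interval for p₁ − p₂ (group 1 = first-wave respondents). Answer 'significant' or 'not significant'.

significant

First, p̂₁ = 243/666 = 0.3649; p̂₂ = 770/910 = 0.8462.
The two standard errors are √(0.3649×0.6351/666) = 0.01865 and √(0.8462×0.1538/910) = 0.01196.
Because the samples are independent, SE_diff = √(0.01865² + 0.01196²) = 0.02216.
Using z* = 1.960 for 95%, ME = 1.960 × 0.02216 = 0.04343.
p̂₁ − p̂₂ = -0.4813; interval -0.4813 ± 0.04343 gives (-0.52473, -0.43787).
The interval (-0.52473, -0.43787) does not contain 0, so the difference is significant.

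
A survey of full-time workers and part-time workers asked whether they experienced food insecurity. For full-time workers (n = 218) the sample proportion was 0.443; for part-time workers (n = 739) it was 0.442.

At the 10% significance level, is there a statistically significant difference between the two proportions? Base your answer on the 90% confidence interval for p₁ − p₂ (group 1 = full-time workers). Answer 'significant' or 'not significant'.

not significant

SE₁ = √(p̂₁(1−p̂₁)/n₁) = √(0.4430·0.5570/218) = 0.03364; SE₂ = √(0.4420·0.5580/739) = 0.01827.
Independent samples: SE of the difference = √(SE₁² + SE₂²) = √(0.0011316496 + 0.0003337929) = 0.03828.
z* for 90% confidence is 1.645, so the margin of error is 1.645 × 0.03828 = 0.06297.
Point estimate p̂₁ − p̂₂ = 0.4430 − 0.4420 = 0.0010.
0.0010 ± 0.06297 → (-0.06197, 0.06397).
The interval (-0.06197, 0.06397) contains 0, so the difference is not significant.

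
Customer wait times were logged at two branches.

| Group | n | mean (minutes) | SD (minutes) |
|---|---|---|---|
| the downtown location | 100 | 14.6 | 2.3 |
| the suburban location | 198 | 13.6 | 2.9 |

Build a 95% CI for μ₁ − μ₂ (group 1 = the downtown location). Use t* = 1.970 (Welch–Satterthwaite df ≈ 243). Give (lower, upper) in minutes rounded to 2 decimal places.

(0.39, 1.61)

Per-group SEs: s₁/√n₁ = 2.3/√100 = 0.2300, s₂/√n₂ = 2.9/√198 = 0.2061.
Unpooled SE of the difference: √(0.0529 + 0.04247721) = 0.3088.
Margin of error = t* · SE = 1.970 × 0.3088 = 0.6083.
x̄₁ − x̄₂ = 14.6 − 13.6 = 1.0000.
CI: 1.0000 ± 0.6083 = (0.39, 1.61).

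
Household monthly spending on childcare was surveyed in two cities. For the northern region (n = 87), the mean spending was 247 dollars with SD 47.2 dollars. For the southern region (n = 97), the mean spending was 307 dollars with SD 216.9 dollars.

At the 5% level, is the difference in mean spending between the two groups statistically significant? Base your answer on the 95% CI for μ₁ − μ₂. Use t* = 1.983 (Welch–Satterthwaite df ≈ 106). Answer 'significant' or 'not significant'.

significant

Standard errors of each mean: 47.2/√87 = 5.0604 and 216.9/√97 = 22.0229.
SE(x̄₁ − x̄₂) = √(5.0604² + 22.0229²) = 22.5968 for independent samples with unequal variances.
With t* = 1.983, the margin is 1.983 × 22.5968 = 44.8095.
x̄₁ − x̄₂ = 247 − 307 = -60.0000; the interval is -60.0000 ± 44.8095 = (-104.8095, -15.1905).
The interval (-104.8095, -15.1905) does not contain 0, so the difference is significant.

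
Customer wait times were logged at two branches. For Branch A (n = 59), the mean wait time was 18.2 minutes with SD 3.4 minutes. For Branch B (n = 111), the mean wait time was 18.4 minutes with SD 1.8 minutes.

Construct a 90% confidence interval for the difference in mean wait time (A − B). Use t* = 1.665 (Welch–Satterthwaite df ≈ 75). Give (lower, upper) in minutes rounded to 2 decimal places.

Per-group SEs: s₁/√n₁ = 3.4/√59 = 0.4426, s₂/√n₂ = 1.8/√111 = 0.1708.
Unpooled SE of the difference: √(0.19589476 + 0.02917264) = 0.4744.
Margin of error = t* · SE = 1.665 × 0.4744 = 0.7899.
x̄₁ − x̄₂ = 18.2 − 18.4 = -0.2000.
CI: -0.2000 ± 0.7899 = (-0.99, 0.59).

(-0.99, 0.59)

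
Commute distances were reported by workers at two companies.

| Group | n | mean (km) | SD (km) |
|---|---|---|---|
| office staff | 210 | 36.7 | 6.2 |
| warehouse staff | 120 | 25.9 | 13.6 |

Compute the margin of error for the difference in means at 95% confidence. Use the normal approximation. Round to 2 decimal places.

SE₁ = s₁/√n₁ = 6.2/√210 = 0.4278; SE₂ = 13.6/√120 = 1.2415.
Independent samples, unequal variances: SE_diff = √(SE₁² + SE₂²) = √(0.18301284 + 1.54132225) = 1.3131.
z* = 1.960, so margin of error = 1.960 × 1.3131 = 2.5737.

2.57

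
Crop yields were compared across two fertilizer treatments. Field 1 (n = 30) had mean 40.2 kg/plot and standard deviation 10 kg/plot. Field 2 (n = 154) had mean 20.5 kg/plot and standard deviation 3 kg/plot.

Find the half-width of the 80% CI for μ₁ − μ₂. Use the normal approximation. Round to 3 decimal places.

Standard errors of each mean: 10/√30 = 1.8257 and 3/√154 = 0.2417.
SE(x̄₁ − x̄₂) = √(1.8257² + 0.2417²) = 1.8416 for independent samples with unequal variances.
With z* = 1.282, the margin is 1.282 × 1.8416 = 2.3609.

2.361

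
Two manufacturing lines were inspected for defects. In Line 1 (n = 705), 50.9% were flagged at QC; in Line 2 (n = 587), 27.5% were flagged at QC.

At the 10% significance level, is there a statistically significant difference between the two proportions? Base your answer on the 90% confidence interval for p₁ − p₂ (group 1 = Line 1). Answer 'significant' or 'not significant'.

significant

Each SE is √(p̂(1−p̂)/n): √(0.5090·0.4910/705) = 0.01883 and √(0.2750·0.7250/587) = 0.01843.
SE(p̂₁ − p̂₂) = √(SE₁² + SE₂²) = √(0.0003545689 + 0.0003396649) = 0.02635, since the two samples are independent.
At 90% confidence z* = 1.645; margin = 1.645 × 0.02635 = 0.04335.
The difference is 0.5090 − 0.2750 = 0.2340, so the interval is 0.2340 ± 0.04335 = (0.19065, 0.27735).
The interval (0.19065, 0.27735) does not contain 0, so the difference is significant.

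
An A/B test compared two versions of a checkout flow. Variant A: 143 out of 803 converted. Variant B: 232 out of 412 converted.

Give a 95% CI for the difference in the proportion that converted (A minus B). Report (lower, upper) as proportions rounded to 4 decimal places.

(-0.4397, -0.3303)

Sample proportions: 143/803 = 0.1781, 232/412 = 0.5631.
Each SE is √(p̂(1−p̂)/n): √(0.1781·0.8219/803) = 0.01350 and √(0.5631·0.4369/412) = 0.02444.
SE(p̂₁ − p̂₂) = √(SE₁² + SE₂²) = √(0.00018225 + 0.0005973136) = 0.02792, since the two samples are independent.
At 95% confidence z* = 1.960; margin = 1.960 × 0.02792 = 0.05472.
The difference is 0.1781 − 0.5631 = -0.3850, so the interval is -0.3850 ± 0.05472 = (-0.4397, -0.3303).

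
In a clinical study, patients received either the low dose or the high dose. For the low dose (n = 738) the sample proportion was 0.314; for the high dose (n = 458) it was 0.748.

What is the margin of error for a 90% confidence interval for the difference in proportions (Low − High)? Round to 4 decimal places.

The two standard errors are √(0.3140×0.6860/738) = 0.01708 and √(0.7480×0.2520/458) = 0.02029.
Because the samples are independent, SE_diff = √(0.01708² + 0.02029²) = 0.02652.
Using z* = 1.645 for 90%, ME = 1.645 × 0.02652 = 0.04363.

0.0436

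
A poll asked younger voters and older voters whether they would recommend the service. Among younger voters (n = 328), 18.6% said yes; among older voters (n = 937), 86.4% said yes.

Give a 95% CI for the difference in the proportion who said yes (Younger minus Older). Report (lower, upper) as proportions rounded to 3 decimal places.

Each SE is √(p̂(1−p̂)/n): √(0.1860·0.8140/328) = 0.02148 and √(0.8640·0.1360/937) = 0.01120.
SE(p̂₁ − p̂₂) = √(SE₁² + SE₂²) = √(0.0004613904 + 0.00012544) = 0.02422, since the two samples are independent.
At 95% confidence z* = 1.960; margin = 1.960 × 0.02422 = 0.04747.
The difference is 0.1860 − 0.8640 = -0.6780, so the interval is -0.6780 ± 0.04747 = (-0.725, -0.631).

(-0.725, -0.631)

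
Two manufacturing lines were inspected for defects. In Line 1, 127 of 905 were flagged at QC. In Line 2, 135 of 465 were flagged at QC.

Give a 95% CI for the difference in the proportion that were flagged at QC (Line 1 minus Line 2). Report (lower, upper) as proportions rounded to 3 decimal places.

(-0.197, -0.103)

First, p̂₁ = 127/905 = 0.1403; p̂₂ = 135/465 = 0.2903.
The two standard errors are √(0.1403×0.8597/905) = 0.01154 and √(0.2903×0.7097/465) = 0.02105.
Because the samples are independent, SE_diff = √(0.01154² + 0.02105²) = 0.02401.
Using z* = 1.960 for 95%, ME = 1.960 × 0.02401 = 0.04706.
p̂₁ − p̂₂ = -0.1500; interval -0.1500 ± 0.04706 gives (-0.197, -0.103).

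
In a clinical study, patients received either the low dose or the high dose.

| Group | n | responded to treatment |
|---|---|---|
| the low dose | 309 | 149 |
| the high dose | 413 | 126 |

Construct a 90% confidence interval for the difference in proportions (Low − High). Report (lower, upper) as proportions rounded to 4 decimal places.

(0.1173, 0.2369)

p̂₁ = 149/309 = 0.4822 and p̂₂ = 126/413 = 0.3051.
SE₁ = √(p̂₁(1−p̂₁)/n₁) = √(0.4822·0.5178/309) = 0.02843; SE₂ = √(0.3051·0.6949/413) = 0.02266.
Independent samples: SE of the difference = √(SE₁² + SE₂²) = √(0.0008082649 + 0.0005134756) = 0.03636.
z* for 90% confidence is 1.645, so the margin of error is 1.645 × 0.03636 = 0.05981.
Point estimate p̂₁ − p̂₂ = 0.4822 − 0.3051 = 0.1771.
0.1771 ± 0.05981 → (0.1173, 0.2369).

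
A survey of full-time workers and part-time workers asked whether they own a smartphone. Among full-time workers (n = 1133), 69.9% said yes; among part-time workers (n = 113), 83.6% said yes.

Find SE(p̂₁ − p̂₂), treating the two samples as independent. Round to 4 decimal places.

0.0374

Each SE is √(p̂(1−p̂)/n): √(0.6990·0.3010/1133) = 0.01363 and √(0.8360·0.1640/113) = 0.03483.
SE(p̂₁ − p̂₂) = √(SE₁² + SE₂²) = √(0.0001857769 + 0.0012131289) = 0.03740, since the two samples are independent.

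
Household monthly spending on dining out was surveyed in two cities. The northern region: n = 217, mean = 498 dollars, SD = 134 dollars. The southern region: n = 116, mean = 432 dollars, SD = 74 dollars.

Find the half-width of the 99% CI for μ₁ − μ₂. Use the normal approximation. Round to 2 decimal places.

29.37

SE₁ = s₁/√n₁ = 134/√217 = 9.0965; SE₂ = 74/√116 = 6.8707.
Independent samples, unequal variances: SE_diff = √(SE₁² + SE₂²) = √(82.74631225 + 47.20651849) = 11.3997.
z* = 2.576, so margin of error = 2.576 × 11.3997 = 29.3656.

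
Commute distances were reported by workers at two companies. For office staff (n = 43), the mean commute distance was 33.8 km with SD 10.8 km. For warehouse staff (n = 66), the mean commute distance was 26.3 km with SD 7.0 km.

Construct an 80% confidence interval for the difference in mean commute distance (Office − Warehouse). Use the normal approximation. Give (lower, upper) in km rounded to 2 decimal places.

Standard errors of each mean: 10.8/√43 = 1.6470 and 7.0/√66 = 0.8616.
SE(x̄₁ − x̄₂) = √(1.6470² + 0.8616²) = 1.8588 for independent samples with unequal variances.
With z* = 1.282, the margin is 1.282 × 1.8588 = 2.3830.
x̄₁ − x̄₂ = 33.8 − 26.3 = 7.5000; the interval is 7.5000 ± 2.3830 = (5.12, 9.88).

(5.12, 9.88)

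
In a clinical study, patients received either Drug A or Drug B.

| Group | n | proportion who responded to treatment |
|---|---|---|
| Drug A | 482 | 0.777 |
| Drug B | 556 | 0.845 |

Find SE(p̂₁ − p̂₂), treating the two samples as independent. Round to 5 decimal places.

0.02439

SE₁ = √(p̂₁(1−p̂₁)/n₁) = √(0.7770·0.2230/482) = 0.01896; SE₂ = √(0.8450·0.1550/556) = 0.01535.
Independent samples: SE of the difference = √(SE₁² + SE₂²) = √(0.0003594816 + 0.0002356225) = 0.02439.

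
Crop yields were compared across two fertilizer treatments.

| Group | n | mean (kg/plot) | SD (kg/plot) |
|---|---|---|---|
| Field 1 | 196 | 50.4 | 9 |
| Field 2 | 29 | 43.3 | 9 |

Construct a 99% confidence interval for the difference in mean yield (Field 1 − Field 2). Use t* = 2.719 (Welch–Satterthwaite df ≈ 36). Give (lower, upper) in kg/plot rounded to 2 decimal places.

(2.23, 11.97)

SE₁ = s₁/√n₁ = 9/√196 = 0.6429; SE₂ = 9/√29 = 1.6713.
Independent samples, unequal variances: SE_diff = √(SE₁² + SE₂²) = √(0.41332041 + 2.79324369) = 1.7907.
t* = 2.719, so margin of error = 2.719 × 1.7907 = 4.8689.
Difference in means = 50.4 − 43.3 = 7.1000.
7.1000 ± 4.8689 → (2.23, 11.97).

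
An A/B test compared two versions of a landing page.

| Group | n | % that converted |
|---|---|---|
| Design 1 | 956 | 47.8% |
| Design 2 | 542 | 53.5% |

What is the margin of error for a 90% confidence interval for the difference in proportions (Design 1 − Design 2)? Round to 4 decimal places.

The two standard errors are √(0.4780×0.5220/956) = 0.01616 and √(0.5350×0.4650/542) = 0.02142.
Because the samples are independent, SE_diff = √(0.01616² + 0.02142²) = 0.02683.
Using z* = 1.645 for 90%, ME = 1.645 × 0.02683 = 0.04414.

0.0441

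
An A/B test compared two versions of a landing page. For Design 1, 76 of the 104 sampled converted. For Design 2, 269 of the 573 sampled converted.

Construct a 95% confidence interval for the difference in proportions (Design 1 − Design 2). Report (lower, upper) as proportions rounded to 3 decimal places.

Sample proportions: 76/104 = 0.7308, 269/573 = 0.4695.
Each SE is √(p̂(1−p̂)/n): √(0.7308·0.2692/104) = 0.04349 and √(0.4695·0.5305/573) = 0.02085.
SE(p̂₁ − p̂₂) = √(SE₁² + SE₂²) = √(0.0018913801 + 0.0004347225) = 0.04823, since the two samples are independent.
At 95% confidence z* = 1.960; margin = 1.960 × 0.04823 = 0.09453.
The difference is 0.7308 − 0.4695 = 0.2613, so the interval is 0.2613 ± 0.09453 = (0.167, 0.356).

(0.167, 0.356)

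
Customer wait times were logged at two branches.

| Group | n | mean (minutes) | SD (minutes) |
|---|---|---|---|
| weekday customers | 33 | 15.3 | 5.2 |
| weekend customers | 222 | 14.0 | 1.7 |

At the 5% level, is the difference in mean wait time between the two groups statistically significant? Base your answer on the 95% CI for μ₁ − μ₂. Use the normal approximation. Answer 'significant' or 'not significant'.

Standard errors of each mean: 5.2/√33 = 0.9052 and 1.7/√222 = 0.1141.
SE(x̄₁ − x̄₂) = √(0.9052² + 0.1141²) = 0.9124 for independent samples with unequal variances.
With z* = 1.960, the margin is 1.960 × 0.9124 = 1.7883.
x̄₁ − x̄₂ = 15.3 − 14.0 = 1.3000; the interval is 1.3000 ± 1.7883 = (-0.4883, 3.0883).
The interval (-0.4883, 3.0883) contains 0, so the difference is not significant.

not significant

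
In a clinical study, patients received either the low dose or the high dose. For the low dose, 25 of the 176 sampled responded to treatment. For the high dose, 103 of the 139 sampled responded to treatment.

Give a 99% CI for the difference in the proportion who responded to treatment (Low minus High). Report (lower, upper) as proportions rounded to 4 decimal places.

(-0.7163, -0.4817)

First, p̂₁ = 25/176 = 0.1420; p̂₂ = 103/139 = 0.7410.
The two standard errors are √(0.1420×0.8580/176) = 0.02631 and √(0.7410×0.2590/139) = 0.03716.
Because the samples are independent, SE_diff = √(0.02631² + 0.03716²) = 0.04553.
Using z* = 2.576 for 99%, ME = 2.576 × 0.04553 = 0.11729.
p̂₁ − p̂₂ = -0.5990; interval -0.5990 ± 0.11729 gives (-0.7163, -0.4817).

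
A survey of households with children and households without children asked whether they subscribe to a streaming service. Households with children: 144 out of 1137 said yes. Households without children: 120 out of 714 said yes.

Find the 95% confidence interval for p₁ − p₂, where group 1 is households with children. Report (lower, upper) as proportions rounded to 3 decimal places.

(-0.075, -0.008)

Sample proportions: 144/1137 = 0.1266, 120/714 = 0.1681.
Each SE is √(p̂(1−p̂)/n): √(0.1266·0.8734/1137) = 0.00986 and √(0.1681·0.8319/714) = 0.01399.
SE(p̂₁ − p̂₂) = √(SE₁² + SE₂²) = √(0.0000972196 + 0.0001957201) = 0.01712, since the two samples are independent.
At 95% confidence z* = 1.960; margin = 1.960 × 0.01712 = 0.03356.
The difference is 0.1266 − 0.1681 = -0.0415, so the interval is -0.0415 ± 0.03356 = (-0.075, -0.008).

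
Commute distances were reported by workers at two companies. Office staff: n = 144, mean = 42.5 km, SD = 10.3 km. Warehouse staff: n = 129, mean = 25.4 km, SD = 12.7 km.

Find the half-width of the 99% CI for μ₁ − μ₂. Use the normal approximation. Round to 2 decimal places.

Standard errors of each mean: 10.3/√144 = 0.8583 and 12.7/√129 = 1.1182.
SE(x̄₁ − x̄₂) = √(0.8583² + 1.1182²) = 1.4096 for independent samples with unequal variances.
With z* = 2.576, the margin is 2.576 × 1.4096 = 3.6311.

3.63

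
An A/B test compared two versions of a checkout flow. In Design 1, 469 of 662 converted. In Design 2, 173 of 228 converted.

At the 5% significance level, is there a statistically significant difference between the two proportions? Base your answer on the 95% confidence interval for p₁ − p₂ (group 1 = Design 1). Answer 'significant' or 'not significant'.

not significant

First, p̂₁ = 469/662 = 0.7085; p̂₂ = 173/228 = 0.7588.
The two standard errors are √(0.7085×0.2915/662) = 0.01766 and √(0.7588×0.2412/228) = 0.02833.
Because the samples are independent, SE_diff = √(0.01766² + 0.02833²) = 0.03338.
Using z* = 1.960 for 95%, ME = 1.960 × 0.03338 = 0.06542.
p̂₁ − p̂₂ = -0.0503; interval -0.0503 ± 0.06542 gives (-0.11572, 0.01512).
The interval (-0.11572, 0.01512) contains 0, so the difference is not significant.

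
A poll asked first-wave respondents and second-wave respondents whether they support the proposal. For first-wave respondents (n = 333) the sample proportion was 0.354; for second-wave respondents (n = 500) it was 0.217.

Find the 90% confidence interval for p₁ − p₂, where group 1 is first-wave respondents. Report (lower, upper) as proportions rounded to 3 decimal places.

(0.084, 0.190)

Each SE is √(p̂(1−p̂)/n): √(0.3540·0.6460/333) = 0.02621 and √(0.2170·0.7830/500) = 0.01843.
SE(p̂₁ − p̂₂) = √(SE₁² + SE₂²) = √(0.0006869641 + 0.0003396649) = 0.03204, since the two samples are independent.
At 90% confidence z* = 1.645; margin = 1.645 × 0.03204 = 0.05271.
The difference is 0.3540 − 0.2170 = 0.1370, so the interval is 0.1370 ± 0.05271 = (0.084, 0.190).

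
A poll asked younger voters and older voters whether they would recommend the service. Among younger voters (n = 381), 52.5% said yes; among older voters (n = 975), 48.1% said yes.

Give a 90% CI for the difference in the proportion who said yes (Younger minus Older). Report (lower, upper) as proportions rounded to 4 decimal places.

(-0.0056, 0.0936)

Each SE is √(p̂(1−p̂)/n): √(0.5250·0.4750/381) = 0.02558 and √(0.4810·0.5190/975) = 0.01600.
SE(p̂₁ − p̂₂) = √(SE₁² + SE₂²) = √(0.0006543364 + 0.000256) = 0.03017, since the two samples are independent.
At 90% confidence z* = 1.645; margin = 1.645 × 0.03017 = 0.04963.
The difference is 0.5250 − 0.4810 = 0.0440, so the interval is 0.0440 ± 0.04963 = (-0.0056, 0.0936).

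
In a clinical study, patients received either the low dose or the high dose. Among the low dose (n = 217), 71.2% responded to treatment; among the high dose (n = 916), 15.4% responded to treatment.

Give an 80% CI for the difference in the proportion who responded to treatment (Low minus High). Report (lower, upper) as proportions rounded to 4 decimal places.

Each SE is √(p̂(1−p̂)/n): √(0.7120·0.2880/217) = 0.03074 and √(0.1540·0.8460/916) = 0.01193.
SE(p̂₁ − p̂₂) = √(SE₁² + SE₂²) = √(0.0009449476 + 0.0001423249) = 0.03297, since the two samples are independent.
At 80% confidence z* = 1.282; margin = 1.282 × 0.03297 = 0.04227.
The difference is 0.7120 − 0.1540 = 0.5580, so the interval is 0.5580 ± 0.04227 = (0.5157, 0.6003).

(0.5157, 0.6003)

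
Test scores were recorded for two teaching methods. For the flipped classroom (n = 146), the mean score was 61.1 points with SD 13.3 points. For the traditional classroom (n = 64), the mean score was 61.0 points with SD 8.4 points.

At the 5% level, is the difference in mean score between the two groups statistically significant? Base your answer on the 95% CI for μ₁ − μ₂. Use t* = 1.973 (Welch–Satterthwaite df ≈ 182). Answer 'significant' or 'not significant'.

Per-group SEs: s₁/√n₁ = 13.3/√146 = 1.1007, s₂/√n₂ = 8.4/√64 = 1.0500.
Unpooled SE of the difference: √(1.21154049 + 1.1025) = 1.5212.
Margin of error = t* · SE = 1.973 × 1.5212 = 3.0013.
x̄₁ − x̄₂ = 61.1 − 61.0 = 0.1000.
CI: 0.1000 ± 3.0013 = (-2.9013, 3.1013).
The interval (-2.9013, 3.1013) contains 0, so the difference is not significant.

not significant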